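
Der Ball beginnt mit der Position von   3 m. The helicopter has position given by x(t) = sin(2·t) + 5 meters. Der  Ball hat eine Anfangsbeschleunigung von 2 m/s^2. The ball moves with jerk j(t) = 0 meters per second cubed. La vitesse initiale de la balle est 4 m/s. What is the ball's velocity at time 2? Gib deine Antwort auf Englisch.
To solve this, we need to take 2 integrals of our jerk equation j(t) = 0. Finding the integral of j(t) and using a(0) = 2: a(t) = 2. Finding the antiderivative of a(t) and using v(0) = 4: v(t) = 2·t + 4. From the given velocity equation v(t) = 2·t + 4, we substitute t = 2 to get v = 8.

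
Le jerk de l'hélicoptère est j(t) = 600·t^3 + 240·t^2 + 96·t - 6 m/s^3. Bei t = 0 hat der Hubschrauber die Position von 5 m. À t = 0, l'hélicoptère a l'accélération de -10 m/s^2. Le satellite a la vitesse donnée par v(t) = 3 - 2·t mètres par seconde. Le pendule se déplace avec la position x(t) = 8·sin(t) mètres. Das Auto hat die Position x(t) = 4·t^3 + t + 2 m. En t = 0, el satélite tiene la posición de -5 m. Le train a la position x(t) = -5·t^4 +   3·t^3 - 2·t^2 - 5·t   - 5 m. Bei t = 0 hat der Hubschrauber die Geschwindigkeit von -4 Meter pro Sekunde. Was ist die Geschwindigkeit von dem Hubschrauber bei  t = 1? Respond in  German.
Ausgehend von dem Ruck j(t) = 600·t^3 + 240·t^2 + 96·t - 6, nehmen wir 2 Integrale. Durch Integration von dem Ruck und Verwendung der Anfangsbedingung a(0) = -10, erhalten wir a(t) = 150·t^4 + 80·t^3 + 48·t^2 - 6·t - 10. Das Integral von der Beschleunigung ist die Geschwindigkeit. Mit v(0) = -4 erhalten wir v(t) = 30·t^5 + 20·t^4 + 16·t^3 - 3·t^2 - 10·t - 4. Mit v(t) = 30·t^5 + 20·t^4 + 16·t^3 - 3·t^2 - 10·t - 4 und Einsetzen von t = 1, finden wir v = 49.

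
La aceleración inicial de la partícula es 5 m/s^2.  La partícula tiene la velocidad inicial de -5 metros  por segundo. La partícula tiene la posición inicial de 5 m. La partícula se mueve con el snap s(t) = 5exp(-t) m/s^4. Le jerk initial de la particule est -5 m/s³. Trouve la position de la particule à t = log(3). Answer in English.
We need to integrate our snap equation s(t) = 5·exp(-t) 4 times. Integrating snap and using the initial condition j(0) = -5, we get j(t) = -5·exp(-t). Finding the antiderivative of j(t) and using a(0) = 5: a(t) = 5·exp(-t). Integrating acceleration and using the initial condition v(0) = -5, we get v(t) = -5·exp(-t). The integral of velocity, with x(0) = 5, gives position: x(t) = 5·exp(-t). We have position x(t) = 5·exp(-t). Substituting t = log(3): x(log(3)) = 5/3.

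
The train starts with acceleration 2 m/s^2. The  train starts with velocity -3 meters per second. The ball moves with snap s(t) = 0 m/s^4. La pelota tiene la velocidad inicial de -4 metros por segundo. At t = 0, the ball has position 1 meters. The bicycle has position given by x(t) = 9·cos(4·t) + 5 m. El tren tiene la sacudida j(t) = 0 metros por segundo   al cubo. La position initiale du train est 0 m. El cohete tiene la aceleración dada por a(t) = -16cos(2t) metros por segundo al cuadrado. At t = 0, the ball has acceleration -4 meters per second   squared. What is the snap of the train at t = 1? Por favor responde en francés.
Pour résoudre ceci, nous devons prendre 1 dérivée de notre équation du jerk j(t) = 0. En dérivant le jerk, nous obtenons le snap: s(t) = 0. Nous avons le snap s(t) = 0. En substituant t = 1: s(1) = 0.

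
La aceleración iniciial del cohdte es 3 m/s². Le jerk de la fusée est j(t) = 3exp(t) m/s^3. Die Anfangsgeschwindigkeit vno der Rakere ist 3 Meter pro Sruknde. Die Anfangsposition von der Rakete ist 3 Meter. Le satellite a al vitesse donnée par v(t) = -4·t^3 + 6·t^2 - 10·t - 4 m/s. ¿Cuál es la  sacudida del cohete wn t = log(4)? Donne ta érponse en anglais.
Using j(t) = 3·exp(t) and substituting t = log(4), we find j = 12.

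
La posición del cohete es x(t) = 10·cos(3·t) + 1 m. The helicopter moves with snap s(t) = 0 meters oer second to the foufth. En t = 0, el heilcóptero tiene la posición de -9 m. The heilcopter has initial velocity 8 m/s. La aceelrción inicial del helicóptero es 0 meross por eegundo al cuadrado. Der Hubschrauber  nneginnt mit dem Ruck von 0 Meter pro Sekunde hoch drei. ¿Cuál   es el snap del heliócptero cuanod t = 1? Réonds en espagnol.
De la ecuación del snap s(t) = 0, sustituimos t = 1 para obtener s = 0.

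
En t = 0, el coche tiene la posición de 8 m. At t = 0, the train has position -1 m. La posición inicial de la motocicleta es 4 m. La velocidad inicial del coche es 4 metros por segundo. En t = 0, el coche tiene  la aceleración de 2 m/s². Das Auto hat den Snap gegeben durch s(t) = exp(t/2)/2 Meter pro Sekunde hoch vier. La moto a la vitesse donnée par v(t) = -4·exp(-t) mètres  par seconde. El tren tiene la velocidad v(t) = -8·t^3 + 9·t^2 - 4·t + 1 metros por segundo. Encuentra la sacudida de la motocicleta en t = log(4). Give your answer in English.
Starting from velocity v(t) = -4·exp(-t), we take 2 derivatives. Taking d/dt of v(t), we find a(t) = 4·exp(-t). Differentiating acceleration, we get jerk: j(t) = -4·exp(-t). From the given jerk equation j(t) = -4·exp(-t), we substitute t = log(4) to get j = -1.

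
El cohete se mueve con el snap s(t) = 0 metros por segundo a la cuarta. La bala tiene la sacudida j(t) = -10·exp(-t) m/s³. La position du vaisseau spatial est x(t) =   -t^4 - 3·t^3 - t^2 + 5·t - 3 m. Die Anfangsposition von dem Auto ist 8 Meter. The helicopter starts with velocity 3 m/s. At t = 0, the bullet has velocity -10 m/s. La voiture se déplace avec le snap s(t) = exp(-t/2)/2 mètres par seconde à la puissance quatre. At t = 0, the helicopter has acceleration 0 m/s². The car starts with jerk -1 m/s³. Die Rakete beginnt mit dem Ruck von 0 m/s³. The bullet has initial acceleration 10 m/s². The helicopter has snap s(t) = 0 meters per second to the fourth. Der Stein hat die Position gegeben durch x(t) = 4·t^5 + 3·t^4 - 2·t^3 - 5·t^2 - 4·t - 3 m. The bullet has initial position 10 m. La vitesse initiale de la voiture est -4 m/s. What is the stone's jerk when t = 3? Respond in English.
Starting from position x(t) = 4·t^5 + 3·t^4 - 2·t^3 - 5·t^2 - 4·t - 3, we take 3 derivatives. Differentiating position, we get velocity: v(t) = 20·t^4 + 12·t^3 - 6·t^2 - 10·t - 4. Taking d/dt of v(t), we find a(t) = 80·t^3 + 36·t^2 - 12·t - 10. Taking d/dt of a(t), we find j(t) = 240·t^2 + 72·t - 12. From the given jerk equation j(t) = 240·t^2 + 72·t - 12, we substitute t = 3 to get j = 2364.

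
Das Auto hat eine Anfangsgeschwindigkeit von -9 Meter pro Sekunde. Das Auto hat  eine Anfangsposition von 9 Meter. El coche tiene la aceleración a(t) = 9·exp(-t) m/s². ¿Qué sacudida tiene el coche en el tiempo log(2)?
Debemos derivar nuestra ecuación de la aceleración a(t) = 9·exp(-t) 1 vez. Derivando la aceleración, obtenemos la sacudida: j(t) = -9·exp(-t). Usando j(t) = -9·exp(-t) y sustituyendo t = log(2), encontramos j = -9/2.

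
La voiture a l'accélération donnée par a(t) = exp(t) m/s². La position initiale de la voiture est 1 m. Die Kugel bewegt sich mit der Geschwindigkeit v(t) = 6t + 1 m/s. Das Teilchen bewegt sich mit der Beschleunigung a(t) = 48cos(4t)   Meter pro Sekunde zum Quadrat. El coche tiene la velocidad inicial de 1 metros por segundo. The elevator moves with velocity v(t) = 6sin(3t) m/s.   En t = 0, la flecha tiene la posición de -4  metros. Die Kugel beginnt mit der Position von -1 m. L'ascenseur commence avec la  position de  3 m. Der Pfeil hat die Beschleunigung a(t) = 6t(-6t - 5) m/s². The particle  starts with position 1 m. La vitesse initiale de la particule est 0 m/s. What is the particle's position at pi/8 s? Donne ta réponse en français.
Nous devons intégrer notre équation de l'accélération a(t) = 48·cos(4·t) 2 fois. En prenant ∫a(t)dt et en appliquant v(0) = 0, nous trouvons v(t) = 12·sin(4·t). En intégrant la vitesse et en utilisant la condition initiale x(0) = 1, nous obtenons x(t) = 4 - 3·cos(4·t). Nous avons la position x(t) = 4 - 3·cos(4·t). En substituant t = pi/8: x(pi/8) = 4.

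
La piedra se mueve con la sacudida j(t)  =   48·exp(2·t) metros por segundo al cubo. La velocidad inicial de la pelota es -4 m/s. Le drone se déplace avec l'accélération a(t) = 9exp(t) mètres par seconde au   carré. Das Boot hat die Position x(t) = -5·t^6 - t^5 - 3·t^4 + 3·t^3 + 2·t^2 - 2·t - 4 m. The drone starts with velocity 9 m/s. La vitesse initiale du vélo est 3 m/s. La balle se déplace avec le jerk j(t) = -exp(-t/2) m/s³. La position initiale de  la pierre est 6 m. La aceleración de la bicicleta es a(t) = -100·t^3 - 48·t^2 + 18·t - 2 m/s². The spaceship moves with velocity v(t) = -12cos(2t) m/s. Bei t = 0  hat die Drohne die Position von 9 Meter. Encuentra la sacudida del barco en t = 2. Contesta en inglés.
To solve this, we need to take 3 derivatives of our position equation x(t) = -5·t^6 - t^5 - 3·t^4 + 3·t^3 + 2·t^2 - 2·t - 4. Differentiating position, we get velocity: v(t) = -30·t^5 - 5·t^4 - 12·t^3 + 9·t^2 + 4·t - 2. The derivative of velocity gives acceleration: a(t) = -150·t^4 - 20·t^3 - 36·t^2 + 18·t + 4. The derivative of acceleration gives jerk: j(t) = -600·t^3 - 60·t^2 - 72·t + 18. From the given jerk equation j(t) = -600·t^3 - 60·t^2 - 72·t + 18, we substitute t = 2 to get j = -5166.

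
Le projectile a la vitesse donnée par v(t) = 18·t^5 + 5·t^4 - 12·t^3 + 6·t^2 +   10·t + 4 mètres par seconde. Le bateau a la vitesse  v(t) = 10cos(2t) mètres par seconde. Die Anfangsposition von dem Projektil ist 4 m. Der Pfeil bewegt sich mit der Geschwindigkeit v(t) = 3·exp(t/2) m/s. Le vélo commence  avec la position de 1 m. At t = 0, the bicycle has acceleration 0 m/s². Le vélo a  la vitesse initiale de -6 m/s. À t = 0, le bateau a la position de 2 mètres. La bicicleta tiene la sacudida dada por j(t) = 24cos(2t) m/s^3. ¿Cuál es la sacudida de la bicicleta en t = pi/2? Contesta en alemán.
Aus der Gleichung für den Ruck j(t) = 24·cos(2·t), setzen wir t = pi/2 ein und erhalten j = -24.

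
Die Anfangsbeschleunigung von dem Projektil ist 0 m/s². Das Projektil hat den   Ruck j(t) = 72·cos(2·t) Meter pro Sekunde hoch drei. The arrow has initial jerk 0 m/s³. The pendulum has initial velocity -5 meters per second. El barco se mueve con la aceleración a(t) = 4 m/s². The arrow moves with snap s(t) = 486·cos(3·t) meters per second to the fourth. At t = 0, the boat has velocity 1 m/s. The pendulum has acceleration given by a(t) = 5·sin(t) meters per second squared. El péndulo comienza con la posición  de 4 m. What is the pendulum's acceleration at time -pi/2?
We have acceleration a(t) = 5·sin(t). Substituting t = -pi/2: a(-pi/2) = -5.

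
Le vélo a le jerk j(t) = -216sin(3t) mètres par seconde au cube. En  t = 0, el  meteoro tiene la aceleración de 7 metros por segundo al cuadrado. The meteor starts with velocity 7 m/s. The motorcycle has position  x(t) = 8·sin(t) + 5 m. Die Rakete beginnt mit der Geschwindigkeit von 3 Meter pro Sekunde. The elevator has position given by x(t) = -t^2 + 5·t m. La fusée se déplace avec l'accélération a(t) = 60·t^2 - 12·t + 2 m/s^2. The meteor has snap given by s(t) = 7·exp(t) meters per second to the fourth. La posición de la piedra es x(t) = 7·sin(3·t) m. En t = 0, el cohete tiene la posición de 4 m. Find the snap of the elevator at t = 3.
To solve this, we need to take 4 derivatives of our position equation x(t) = -t^2 + 5·t. Taking d/dt of x(t), we find v(t) = 5 - 2·t. The derivative of velocity gives acceleration: a(t) = -2. The derivative of acceleration gives jerk: j(t) = 0. Differentiating jerk, we get snap: s(t) = 0. From the given snap equation s(t) = 0, we substitute t = 3 to get s = 0.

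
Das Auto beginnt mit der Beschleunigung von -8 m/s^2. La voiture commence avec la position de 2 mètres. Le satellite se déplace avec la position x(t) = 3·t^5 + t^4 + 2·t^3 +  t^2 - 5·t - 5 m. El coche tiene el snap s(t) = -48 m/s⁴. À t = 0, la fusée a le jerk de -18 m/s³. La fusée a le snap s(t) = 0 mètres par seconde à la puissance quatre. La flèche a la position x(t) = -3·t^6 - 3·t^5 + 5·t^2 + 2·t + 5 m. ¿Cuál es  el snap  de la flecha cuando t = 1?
Debemos derivar nuestra ecuación de la posición x(t) = -3·t^6 - 3·t^5 + 5·t^2 + 2·t + 5 4 veces. Tomando d/dt de x(t), encontramos v(t) = -18·t^5 - 15·t^4 + 10·t + 2. Derivando la velocidad, obtenemos la aceleración: a(t) = -90·t^4 - 60·t^3 + 10. Tomando d/dt de a(t), encontramos j(t) = -360·t^3 - 180·t^2. Derivando la sacudida, obtenemos el snap: s(t) = -1080·t^2 - 360·t. De la ecuación del snap s(t) = -1080·t^2 - 360·t, sustituimos t = 1 para obtener s = -1440.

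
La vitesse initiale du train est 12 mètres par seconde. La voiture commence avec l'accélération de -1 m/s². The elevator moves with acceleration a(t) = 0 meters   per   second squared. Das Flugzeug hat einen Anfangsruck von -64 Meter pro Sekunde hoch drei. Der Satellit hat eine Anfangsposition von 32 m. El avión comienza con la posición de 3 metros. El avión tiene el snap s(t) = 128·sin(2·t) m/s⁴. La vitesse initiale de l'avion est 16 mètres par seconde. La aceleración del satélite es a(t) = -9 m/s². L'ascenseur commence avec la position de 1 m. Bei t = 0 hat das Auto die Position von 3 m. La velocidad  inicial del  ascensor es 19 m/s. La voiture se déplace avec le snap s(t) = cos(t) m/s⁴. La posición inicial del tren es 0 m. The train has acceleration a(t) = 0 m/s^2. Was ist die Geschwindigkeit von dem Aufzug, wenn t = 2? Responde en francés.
Pour résoudre ceci, nous devons prendre 1 intégrale de notre équation de l'accélération a(t) = 0. En intégrant l'accélération et en utilisant la condition initiale v(0) = 19, nous obtenons v(t) = 19. Nous avons la vitesse v(t) = 19. En substituant t = 2: v(2) = 19.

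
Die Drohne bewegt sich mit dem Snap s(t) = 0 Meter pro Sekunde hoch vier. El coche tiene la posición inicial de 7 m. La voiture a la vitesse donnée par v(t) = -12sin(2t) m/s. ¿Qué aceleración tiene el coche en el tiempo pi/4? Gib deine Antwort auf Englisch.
We must differentiate our velocity equation v(t) = -12·sin(2·t) 1 time. Differentiating velocity, we get acceleration: a(t) = -24·cos(2·t). We have acceleration a(t) = -24·cos(2·t). Substituting t = pi/4: a(pi/4) = 0.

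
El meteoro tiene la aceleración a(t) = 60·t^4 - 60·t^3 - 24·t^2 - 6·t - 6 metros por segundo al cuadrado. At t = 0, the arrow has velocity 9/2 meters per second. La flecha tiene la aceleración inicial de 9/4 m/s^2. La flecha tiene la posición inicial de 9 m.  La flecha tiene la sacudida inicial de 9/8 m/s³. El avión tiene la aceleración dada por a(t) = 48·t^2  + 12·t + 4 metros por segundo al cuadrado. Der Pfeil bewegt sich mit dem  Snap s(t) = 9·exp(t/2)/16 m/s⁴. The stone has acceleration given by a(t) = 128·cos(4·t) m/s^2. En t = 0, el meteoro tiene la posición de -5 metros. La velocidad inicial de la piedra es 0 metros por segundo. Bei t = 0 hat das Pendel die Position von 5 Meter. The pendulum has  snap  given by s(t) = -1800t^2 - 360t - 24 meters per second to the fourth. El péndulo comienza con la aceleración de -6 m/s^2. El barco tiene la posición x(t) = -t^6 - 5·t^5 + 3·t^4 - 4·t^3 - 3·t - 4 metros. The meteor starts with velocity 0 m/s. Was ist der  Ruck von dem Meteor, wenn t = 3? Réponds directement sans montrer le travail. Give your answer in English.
j(3) = 4710.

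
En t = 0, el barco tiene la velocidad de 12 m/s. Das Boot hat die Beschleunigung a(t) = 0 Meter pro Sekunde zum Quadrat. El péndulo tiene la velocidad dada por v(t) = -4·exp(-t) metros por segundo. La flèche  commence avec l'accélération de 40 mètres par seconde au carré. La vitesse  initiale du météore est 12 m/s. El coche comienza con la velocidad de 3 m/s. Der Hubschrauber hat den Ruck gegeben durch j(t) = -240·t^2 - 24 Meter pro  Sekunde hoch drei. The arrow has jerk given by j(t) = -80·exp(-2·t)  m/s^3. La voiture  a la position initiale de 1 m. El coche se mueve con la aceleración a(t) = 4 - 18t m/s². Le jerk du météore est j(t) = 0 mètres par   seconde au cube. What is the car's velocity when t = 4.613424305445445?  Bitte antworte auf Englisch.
We need to integrate our acceleration equation a(t) = 4 - 18·t 1 time. Integrating acceleration and using the initial condition v(0) = 3, we get v(t) = -9·t^2 + 4·t + 3. From the given velocity equation v(t) = -9·t^2 + 4·t + 3, we substitute t = 4.613424305445445 to get v = -170.099457176891.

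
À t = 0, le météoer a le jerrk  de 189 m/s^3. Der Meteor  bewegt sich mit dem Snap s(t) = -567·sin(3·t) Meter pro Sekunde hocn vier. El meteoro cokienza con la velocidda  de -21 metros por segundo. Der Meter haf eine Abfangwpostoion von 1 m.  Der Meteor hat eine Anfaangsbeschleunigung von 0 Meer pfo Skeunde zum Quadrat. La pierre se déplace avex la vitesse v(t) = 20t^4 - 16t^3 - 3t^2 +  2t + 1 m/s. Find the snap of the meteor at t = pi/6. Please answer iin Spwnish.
Usando s(t) = -567·sin(3·t) y sustituyendo t = pi/6, encontramos s = -567.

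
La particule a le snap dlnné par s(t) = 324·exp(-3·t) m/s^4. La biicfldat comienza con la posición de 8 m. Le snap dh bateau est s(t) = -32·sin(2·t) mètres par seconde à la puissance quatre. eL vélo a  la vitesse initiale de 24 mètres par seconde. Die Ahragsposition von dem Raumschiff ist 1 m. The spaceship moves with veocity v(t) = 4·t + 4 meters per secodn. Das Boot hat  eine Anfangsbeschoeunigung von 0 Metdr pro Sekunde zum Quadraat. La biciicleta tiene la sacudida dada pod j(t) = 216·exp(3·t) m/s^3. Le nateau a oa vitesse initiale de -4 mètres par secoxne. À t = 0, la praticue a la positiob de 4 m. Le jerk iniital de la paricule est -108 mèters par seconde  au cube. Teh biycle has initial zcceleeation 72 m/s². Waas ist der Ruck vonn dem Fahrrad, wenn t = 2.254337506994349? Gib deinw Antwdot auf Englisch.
From the given jerk equation j(t) = 216·exp(3·t), we substitute t = 2.254337506994349 to get j = 186892.885828684.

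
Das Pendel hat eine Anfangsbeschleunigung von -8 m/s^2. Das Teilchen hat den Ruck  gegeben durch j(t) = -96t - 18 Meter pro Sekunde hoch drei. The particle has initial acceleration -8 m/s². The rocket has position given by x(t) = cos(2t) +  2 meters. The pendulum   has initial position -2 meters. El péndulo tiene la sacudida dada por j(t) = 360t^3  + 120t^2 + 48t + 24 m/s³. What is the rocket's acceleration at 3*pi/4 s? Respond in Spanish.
Partiendo de la posición x(t) = cos(2·t) + 2, tomamos 2 derivadas. Derivando la posición, obtenemos la velocidad: v(t) = -2·sin(2·t). La derivada de la velocidad da la aceleración: a(t) = -4·cos(2·t). Tenemos la aceleración a(t) = -4·cos(2·t). Sustituyendo t = 3*pi/4: a(3*pi/4) = 0.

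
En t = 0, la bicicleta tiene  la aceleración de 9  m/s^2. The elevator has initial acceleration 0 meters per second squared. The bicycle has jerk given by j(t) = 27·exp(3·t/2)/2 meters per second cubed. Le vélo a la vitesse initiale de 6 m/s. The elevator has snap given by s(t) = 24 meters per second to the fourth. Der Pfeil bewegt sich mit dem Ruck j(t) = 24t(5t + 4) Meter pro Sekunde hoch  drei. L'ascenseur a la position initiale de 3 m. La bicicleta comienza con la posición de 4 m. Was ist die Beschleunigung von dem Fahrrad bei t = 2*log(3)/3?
Wir müssen unsere Gleichung für den Ruck j(t) = 27·exp(3·t/2)/2 1-mal integrieren. Durch Integration von dem Ruck und Verwendung der Anfangsbedingung a(0) = 9, erhalten wir a(t) = 9·exp(3·t/2). Wir haben die Beschleunigung a(t) = 9·exp(3·t/2). Durch Einsetzen von t = 2*log(3)/3: a(2*log(3)/3) = 27.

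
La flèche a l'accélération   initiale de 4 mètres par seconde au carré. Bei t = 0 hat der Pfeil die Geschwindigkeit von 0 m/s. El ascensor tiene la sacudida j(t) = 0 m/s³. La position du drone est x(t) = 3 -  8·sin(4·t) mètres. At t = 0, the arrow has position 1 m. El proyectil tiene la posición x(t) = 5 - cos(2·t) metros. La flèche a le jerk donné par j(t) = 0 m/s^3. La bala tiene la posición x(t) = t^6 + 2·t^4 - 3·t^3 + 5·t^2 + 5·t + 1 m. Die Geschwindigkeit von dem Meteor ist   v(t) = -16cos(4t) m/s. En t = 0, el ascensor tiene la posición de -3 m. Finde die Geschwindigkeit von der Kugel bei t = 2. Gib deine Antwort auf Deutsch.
Um dies zu lösen, müssen wir 1 Ableitung unserer Gleichung für die Position x(t) = t^6 + 2·t^4 - 3·t^3 + 5·t^2 + 5·t + 1 nehmen. Die Ableitung von der Position ergibt die Geschwindigkeit: v(t) = 6·t^5 + 8·t^3 - 9·t^2 + 10·t + 5. Wir haben die Geschwindigkeit v(t) = 6·t^5 + 8·t^3 - 9·t^2 + 10·t + 5. Durch Einsetzen von t = 2: v(2) = 245.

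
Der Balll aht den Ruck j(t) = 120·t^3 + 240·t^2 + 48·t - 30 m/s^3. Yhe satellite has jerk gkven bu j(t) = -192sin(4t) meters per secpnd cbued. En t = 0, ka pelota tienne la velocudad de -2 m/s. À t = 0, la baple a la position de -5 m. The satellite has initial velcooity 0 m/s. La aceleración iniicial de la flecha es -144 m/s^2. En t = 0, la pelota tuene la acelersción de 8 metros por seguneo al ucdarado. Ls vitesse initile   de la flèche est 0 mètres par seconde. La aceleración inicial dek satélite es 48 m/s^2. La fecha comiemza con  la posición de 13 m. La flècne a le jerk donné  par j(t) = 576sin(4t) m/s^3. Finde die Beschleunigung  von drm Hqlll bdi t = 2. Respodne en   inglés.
Starting from jerk j(t) = 120·t^3 + 240·t^2 + 48·t - 30, we take 1 antiderivative. Taking ∫j(t)dt and applying a(0) = 8, we find a(t) = 30·t^4 + 80·t^3 + 24·t^2 - 30·t + 8. Using a(t) = 30·t^4 + 80·t^3 + 24·t^2 - 30·t + 8 and substituting t = 2, we find a = 1164.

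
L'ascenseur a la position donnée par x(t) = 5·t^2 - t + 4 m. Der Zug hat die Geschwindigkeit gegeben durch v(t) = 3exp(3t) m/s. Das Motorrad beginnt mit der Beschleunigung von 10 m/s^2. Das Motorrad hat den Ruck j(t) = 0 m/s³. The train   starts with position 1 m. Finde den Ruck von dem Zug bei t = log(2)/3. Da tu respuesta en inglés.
We must differentiate our velocity equation v(t) = 3·exp(3·t) 2 times. Taking d/dt of v(t), we find a(t) = 9·exp(3·t). Taking d/dt of a(t), we find j(t) = 27·exp(3·t). We have jerk j(t) = 27·exp(3·t). Substituting t = log(2)/3: j(log(2)/3) = 54.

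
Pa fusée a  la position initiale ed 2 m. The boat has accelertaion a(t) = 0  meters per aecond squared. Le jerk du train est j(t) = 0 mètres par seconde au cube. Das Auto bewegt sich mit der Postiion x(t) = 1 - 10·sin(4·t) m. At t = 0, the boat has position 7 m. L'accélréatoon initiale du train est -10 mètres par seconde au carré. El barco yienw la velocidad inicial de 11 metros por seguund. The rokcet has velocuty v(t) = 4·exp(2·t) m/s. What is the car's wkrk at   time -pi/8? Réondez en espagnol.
Para resolver esto, necesitamos tomar 3 derivadas de nuestra ecuación de la posición x(t) = 1 - 10·sin(4·t). La derivada de la posición da la velocidad: v(t) = -40·cos(4·t). La derivada de la velocidad da la aceleración: a(t) = 160·sin(4·t). La derivada de la aceleración da la sacudida: j(t) = 640·cos(4·t). Usando j(t) = 640·cos(4·t) y sustituyendo t = -pi/8, encontramos j = 0.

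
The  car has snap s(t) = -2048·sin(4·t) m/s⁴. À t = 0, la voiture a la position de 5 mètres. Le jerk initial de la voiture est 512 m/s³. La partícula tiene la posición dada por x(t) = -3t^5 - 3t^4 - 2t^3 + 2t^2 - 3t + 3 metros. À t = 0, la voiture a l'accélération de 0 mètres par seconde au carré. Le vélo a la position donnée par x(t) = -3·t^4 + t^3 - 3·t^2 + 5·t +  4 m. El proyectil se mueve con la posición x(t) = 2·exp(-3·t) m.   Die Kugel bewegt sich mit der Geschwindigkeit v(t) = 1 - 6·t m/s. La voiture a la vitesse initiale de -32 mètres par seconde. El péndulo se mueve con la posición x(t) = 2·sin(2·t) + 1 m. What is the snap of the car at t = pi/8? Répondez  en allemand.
Mit s(t) = -2048·sin(4·t) und Einsetzen von t = pi/8, finden wir s = -2048.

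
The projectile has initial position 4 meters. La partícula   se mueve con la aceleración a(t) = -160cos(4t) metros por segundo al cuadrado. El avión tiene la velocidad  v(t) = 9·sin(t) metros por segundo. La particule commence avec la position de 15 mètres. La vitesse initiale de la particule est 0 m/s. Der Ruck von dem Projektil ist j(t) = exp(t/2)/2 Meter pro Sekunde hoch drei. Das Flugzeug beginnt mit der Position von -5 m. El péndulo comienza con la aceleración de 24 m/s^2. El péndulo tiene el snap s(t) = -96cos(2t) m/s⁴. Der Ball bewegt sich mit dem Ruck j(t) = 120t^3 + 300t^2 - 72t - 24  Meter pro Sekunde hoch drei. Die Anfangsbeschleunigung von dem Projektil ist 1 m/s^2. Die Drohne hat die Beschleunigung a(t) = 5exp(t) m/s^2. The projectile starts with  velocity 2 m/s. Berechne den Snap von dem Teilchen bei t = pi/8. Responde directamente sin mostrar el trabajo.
Die Antwort ist 0.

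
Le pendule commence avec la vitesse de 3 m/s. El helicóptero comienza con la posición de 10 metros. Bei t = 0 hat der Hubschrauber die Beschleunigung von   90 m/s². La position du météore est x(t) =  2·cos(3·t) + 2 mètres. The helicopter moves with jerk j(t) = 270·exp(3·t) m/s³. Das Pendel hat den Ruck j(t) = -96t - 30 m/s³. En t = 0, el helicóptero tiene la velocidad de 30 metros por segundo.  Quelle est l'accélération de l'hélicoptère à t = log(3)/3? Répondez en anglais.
To solve this, we need to take 1 antiderivative of our jerk equation j(t) = 270·exp(3·t). Taking ∫j(t)dt and applying a(0) = 90, we find a(t) = 90·exp(3·t). Using a(t) = 90·exp(3·t) and substituting t = log(3)/3, we find a = 270.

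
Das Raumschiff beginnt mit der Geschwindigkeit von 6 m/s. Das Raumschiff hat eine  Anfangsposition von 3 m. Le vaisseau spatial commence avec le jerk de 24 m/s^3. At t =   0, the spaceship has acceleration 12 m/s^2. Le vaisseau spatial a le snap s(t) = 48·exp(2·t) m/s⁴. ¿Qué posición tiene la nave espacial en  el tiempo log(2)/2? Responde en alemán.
Wir müssen unsere Gleichung für den Snap s(t) = 48·exp(2·t) 4-mal integrieren. Durch Integration von dem Snap und Verwendung der Anfangsbedingung j(0) = 24, erhalten wir j(t) = 24·exp(2·t). Das Integral von dem Ruck, mit a(0) = 12, ergibt die Beschleunigung: a(t) = 12·exp(2·t). Das Integral von der Beschleunigung ist die Geschwindigkeit. Mit v(0) = 6 erhalten wir v(t) = 6·exp(2·t). Durch Integration von der Geschwindigkeit und Verwendung der Anfangsbedingung x(0) = 3, erhalten wir x(t) = 3·exp(2·t). Wir haben die Position x(t) = 3·exp(2·t). Durch Einsetzen von t = log(2)/2: x(log(2)/2) = 6.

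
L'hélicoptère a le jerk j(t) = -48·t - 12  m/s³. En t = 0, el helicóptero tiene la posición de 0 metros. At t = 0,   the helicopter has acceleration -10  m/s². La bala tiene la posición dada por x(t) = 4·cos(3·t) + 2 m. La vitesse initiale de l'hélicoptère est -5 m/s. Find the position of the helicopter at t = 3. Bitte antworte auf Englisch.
We must find the antiderivative of our jerk equation j(t) = -48·t - 12 3 times. Integrating jerk and using the initial condition a(0) = -10, we get a(t) = -24·t^2 - 12·t - 10. Integrating acceleration and using the initial condition v(0) = -5, we get v(t) = -8·t^3 - 6·t^2 - 10·t - 5. Integrating velocity and using the initial condition x(0) = 0, we get x(t) = -2·t^4 - 2·t^3 - 5·t^2 - 5·t. We have position x(t) = -2·t^4 - 2·t^3 - 5·t^2 - 5·t. Substituting t = 3: x(3) = -276.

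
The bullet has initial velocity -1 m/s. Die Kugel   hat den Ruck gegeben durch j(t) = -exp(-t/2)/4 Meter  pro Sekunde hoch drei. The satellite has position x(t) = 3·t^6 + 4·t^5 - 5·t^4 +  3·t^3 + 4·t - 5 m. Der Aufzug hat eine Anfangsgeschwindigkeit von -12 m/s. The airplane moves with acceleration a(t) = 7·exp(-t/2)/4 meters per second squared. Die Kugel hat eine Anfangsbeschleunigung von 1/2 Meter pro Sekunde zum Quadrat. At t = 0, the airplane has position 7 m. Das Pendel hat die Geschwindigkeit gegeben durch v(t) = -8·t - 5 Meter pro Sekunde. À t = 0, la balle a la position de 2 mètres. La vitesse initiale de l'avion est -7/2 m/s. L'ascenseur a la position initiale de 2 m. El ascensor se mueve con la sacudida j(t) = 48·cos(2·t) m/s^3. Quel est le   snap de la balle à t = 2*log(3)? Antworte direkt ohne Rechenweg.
s(2*log(3)) = 1/24.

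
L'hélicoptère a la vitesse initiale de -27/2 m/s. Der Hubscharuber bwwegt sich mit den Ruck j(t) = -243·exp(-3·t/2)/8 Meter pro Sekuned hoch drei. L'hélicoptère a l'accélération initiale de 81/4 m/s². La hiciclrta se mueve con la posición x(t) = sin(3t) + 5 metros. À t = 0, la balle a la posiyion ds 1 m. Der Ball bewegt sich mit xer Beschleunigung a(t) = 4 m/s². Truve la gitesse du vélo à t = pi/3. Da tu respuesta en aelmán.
Wir müssen unsere Gleichung für die Position x(t) = sin(3·t) + 5 1-mal ableiten. Mit d/dt von x(t) finden wir v(t) = 3·cos(3·t). Aus der Gleichung für die Geschwindigkeit v(t) = 3·cos(3·t), setzen wir t = pi/3 ein und erhalten v = -3.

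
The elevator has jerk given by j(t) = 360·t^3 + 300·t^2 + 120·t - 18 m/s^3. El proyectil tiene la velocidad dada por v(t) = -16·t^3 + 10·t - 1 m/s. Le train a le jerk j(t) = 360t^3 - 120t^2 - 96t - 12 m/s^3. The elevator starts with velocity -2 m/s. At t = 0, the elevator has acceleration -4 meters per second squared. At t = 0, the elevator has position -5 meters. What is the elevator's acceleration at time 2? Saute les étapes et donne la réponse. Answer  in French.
La réponse est 2440.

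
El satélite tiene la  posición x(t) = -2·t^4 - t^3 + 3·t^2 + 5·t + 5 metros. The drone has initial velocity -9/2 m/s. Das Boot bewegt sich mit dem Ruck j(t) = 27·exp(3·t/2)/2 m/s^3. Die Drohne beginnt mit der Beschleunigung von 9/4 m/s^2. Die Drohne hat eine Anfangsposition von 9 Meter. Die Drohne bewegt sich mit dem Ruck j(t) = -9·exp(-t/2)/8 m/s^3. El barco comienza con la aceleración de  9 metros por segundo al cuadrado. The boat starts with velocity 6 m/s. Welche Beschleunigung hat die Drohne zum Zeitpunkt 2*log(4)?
Um dies zu lösen, müssen wir 1 Stammfunktion unserer Gleichung für den Ruck j(t) = -9·exp(-t/2)/8 finden. Mit ∫j(t)dt und Anwendung von a(0) = 9/4, finden wir a(t) = 9·exp(-t/2)/4. Wir haben die Beschleunigung a(t) = 9·exp(-t/2)/4. Durch Einsetzen von t = 2*log(4): a(2*log(4)) = 9/16.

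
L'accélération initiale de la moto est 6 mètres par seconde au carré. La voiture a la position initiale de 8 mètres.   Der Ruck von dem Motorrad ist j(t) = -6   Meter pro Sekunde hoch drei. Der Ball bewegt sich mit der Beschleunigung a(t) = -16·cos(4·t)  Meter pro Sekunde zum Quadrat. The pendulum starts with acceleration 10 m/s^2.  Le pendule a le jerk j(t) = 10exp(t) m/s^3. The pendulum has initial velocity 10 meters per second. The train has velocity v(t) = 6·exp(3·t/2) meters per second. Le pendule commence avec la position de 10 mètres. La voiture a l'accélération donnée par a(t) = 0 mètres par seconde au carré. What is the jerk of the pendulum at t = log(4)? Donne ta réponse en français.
De l'équation du jerk j(t) = 10·exp(t), nous substituons t = log(4) pour obtenir j = 40.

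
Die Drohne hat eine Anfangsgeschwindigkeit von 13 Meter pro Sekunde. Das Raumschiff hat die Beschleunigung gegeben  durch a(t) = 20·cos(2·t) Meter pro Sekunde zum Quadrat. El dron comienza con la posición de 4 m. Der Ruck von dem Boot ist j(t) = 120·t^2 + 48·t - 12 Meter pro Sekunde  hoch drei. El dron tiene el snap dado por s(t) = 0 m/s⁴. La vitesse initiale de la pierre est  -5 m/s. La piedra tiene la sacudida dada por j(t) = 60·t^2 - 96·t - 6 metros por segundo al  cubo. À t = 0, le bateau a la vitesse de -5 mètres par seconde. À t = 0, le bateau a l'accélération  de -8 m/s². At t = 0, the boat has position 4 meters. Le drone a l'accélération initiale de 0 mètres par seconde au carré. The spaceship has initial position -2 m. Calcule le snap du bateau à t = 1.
Pour résoudre ceci, nous devons prendre 1 dérivée de notre équation du jerk j(t) = 120·t^2 + 48·t - 12. En prenant d/dt de j(t), nous trouvons s(t) = 240·t + 48. Nous avons le snap s(t) = 240·t + 48. En substituant t = 1: s(1) = 288.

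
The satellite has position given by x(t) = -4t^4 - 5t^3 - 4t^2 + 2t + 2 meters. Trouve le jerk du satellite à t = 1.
En partant de la position x(t) = -4·t^4 - 5·t^3 - 4·t^2 + 2·t + 2, nous prenons 3 dérivées. La dérivée de la position donne la vitesse: v(t) = -16·t^3 - 15·t^2 - 8·t + 2. En dérivant la vitesse, nous obtenons l'accélération: a(t) = -48·t^2 - 30·t - 8. La dérivée de l'accélération donne le jerk: j(t) = -96·t - 30. En utilisant j(t) = -96·t - 30 et en substituant t = 1, nous trouvons j = -126.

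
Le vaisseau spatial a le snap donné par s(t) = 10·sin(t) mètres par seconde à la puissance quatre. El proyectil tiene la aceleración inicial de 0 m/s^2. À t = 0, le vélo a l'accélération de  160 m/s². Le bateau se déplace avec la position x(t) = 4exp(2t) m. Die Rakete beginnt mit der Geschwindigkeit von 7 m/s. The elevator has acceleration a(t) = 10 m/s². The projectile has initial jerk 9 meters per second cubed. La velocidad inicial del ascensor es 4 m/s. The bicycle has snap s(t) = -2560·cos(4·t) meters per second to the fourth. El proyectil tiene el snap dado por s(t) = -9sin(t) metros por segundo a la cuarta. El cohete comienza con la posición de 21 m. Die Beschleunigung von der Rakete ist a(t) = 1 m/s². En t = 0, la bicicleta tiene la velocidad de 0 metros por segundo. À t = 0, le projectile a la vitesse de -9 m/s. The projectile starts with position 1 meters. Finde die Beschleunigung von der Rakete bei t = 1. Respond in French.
Nous avons l'accélération a(t) = 1. En substituant t = 1: a(1) = 1.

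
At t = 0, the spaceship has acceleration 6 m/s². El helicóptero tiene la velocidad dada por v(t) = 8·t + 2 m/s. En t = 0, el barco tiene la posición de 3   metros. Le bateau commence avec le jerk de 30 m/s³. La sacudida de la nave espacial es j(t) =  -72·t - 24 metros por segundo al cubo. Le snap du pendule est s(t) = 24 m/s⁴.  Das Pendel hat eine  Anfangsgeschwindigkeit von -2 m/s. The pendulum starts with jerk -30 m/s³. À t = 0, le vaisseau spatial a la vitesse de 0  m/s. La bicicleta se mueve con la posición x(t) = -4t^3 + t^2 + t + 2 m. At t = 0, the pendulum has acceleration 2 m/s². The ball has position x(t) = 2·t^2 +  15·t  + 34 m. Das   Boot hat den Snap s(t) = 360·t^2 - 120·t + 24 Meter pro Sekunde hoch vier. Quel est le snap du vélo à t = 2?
Pour résoudre ceci, nous devons prendre 4 dérivées de notre équation de la position x(t) = -4·t^3 + t^2 + t + 2. En prenant d/dt de x(t), nous trouvons v(t) = -12·t^2 + 2·t + 1. En dérivant la vitesse, nous obtenons l'accélération: a(t) = 2 - 24·t. La dérivée de l'accélération donne le jerk: j(t) = -24. En dérivant le jerk, nous obtenons le snap: s(t) = 0. En utilisant s(t) = 0 et en substituant t = 2, nous trouvons s = 0.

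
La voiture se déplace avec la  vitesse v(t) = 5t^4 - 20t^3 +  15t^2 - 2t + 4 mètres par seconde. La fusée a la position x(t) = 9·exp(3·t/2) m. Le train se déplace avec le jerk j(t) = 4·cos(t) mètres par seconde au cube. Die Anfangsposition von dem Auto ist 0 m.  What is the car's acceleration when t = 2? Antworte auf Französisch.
Nous devons dériver notre équation de la vitesse v(t) = 5·t^4 - 20·t^3 + 15·t^2 - 2·t + 4 1 fois. En dérivant la vitesse, nous obtenons l'accélération: a(t) = 20·t^3 - 60·t^2 + 30·t - 2. Nous avons l'accélération a(t) = 20·t^3 - 60·t^2 + 30·t - 2. En substituant t = 2: a(2) = -22.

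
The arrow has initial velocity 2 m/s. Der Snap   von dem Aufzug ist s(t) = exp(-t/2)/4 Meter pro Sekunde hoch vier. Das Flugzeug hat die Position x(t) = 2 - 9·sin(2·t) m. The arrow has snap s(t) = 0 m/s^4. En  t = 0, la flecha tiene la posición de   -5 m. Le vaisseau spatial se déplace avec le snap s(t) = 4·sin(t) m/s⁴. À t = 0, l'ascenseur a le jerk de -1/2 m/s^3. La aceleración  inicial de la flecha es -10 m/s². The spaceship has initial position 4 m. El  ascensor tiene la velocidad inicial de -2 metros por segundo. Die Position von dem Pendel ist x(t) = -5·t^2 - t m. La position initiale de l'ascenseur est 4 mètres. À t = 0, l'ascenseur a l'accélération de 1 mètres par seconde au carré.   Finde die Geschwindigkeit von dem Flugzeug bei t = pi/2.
Ausgehend von der Position x(t) = 2 - 9·sin(2·t), nehmen wir 1 Ableitung. Durch Ableiten von der Position erhalten wir die Geschwindigkeit: v(t) = -18·cos(2·t). Aus der Gleichung für die Geschwindigkeit v(t) = -18·cos(2·t), setzen wir t = pi/2 ein und erhalten v = 18.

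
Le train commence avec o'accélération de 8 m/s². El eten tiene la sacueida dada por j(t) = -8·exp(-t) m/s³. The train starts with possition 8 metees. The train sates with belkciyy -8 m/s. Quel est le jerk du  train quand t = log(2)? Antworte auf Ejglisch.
From the given jerk equation j(t) = -8·exp(-t), we substitute t = log(2) to get j = -4.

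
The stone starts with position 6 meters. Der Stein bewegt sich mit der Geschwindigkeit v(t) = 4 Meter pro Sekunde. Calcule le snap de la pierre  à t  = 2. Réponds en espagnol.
Para resolver esto, necesitamos tomar 3 derivadas de nuestra ecuación de la velocidad v(t) = 4. Derivando la velocidad, obtenemos la aceleración: a(t) = 0. Tomando d/dt de a(t), encontramos j(t) = 0. Derivando la sacudida, obtenemos el snap: s(t) = 0. Usando s(t) = 0 y sustituyendo t = 2, encontramos s = 0.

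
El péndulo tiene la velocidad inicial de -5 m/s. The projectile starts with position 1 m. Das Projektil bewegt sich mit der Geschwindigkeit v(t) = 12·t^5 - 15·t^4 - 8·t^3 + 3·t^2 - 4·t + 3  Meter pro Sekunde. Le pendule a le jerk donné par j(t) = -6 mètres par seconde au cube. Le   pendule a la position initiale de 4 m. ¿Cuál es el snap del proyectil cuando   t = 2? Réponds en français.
Nous devons dériver notre équation de la vitesse v(t) = 12·t^5 - 15·t^4 - 8·t^3 + 3·t^2 - 4·t + 3 3 fois. En prenant d/dt de v(t), nous trouvons a(t) = 60·t^4 - 60·t^3 - 24·t^2 + 6·t - 4. En dérivant l'accélération, nous obtenons le jerk: j(t) = 240·t^3 - 180·t^2 - 48·t + 6. En prenant d/dt de j(t), nous trouvons s(t) = 720·t^2 - 360·t - 48. En utilisant s(t) = 720·t^2 - 360·t - 48 et en substituant t = 2, nous trouvons s = 2112.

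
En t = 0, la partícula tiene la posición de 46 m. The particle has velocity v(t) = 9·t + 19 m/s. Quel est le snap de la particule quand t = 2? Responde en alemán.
Um dies zu lösen, müssen wir 3 Ableitungen unserer Gleichung für die Geschwindigkeit v(t) = 9·t + 19 nehmen. Durch Ableiten von der Geschwindigkeit erhalten wir die Beschleunigung: a(t) = 9. Mit d/dt von a(t) finden wir j(t) = 0. Durch Ableiten von dem Ruck erhalten wir den Snap: s(t) = 0. Mit s(t) = 0 und Einsetzen von t = 2, finden wir s = 0.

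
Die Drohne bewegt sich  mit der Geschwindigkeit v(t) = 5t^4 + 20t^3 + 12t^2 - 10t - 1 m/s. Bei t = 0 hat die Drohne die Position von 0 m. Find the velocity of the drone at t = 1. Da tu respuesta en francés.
En utilisant v(t) = 5·t^4 + 20·t^3 + 12·t^2 - 10·t - 1 et en substituant t = 1, nous trouvons v = 26.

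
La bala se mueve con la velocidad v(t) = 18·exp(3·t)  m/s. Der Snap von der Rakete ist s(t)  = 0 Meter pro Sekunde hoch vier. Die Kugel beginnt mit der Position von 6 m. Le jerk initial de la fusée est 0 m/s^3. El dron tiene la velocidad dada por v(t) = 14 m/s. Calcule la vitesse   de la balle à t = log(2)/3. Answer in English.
Using v(t) = 18·exp(3·t) and substituting t = log(2)/3, we find v = 36.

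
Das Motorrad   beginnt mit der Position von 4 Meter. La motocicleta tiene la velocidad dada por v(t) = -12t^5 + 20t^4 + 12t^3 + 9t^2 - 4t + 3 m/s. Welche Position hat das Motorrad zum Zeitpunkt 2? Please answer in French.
En partant de la vitesse v(t) = -12·t^5 + 20·t^4 + 12·t^3 + 9·t^2 - 4·t + 3, nous prenons 1 primitive. L'intégrale de la vitesse est la position. En utilisant x(0) = 4, nous obtenons x(t) = -2·t^6 + 4·t^5 + 3·t^4 + 3·t^3 - 2·t^2 + 3·t + 4. De l'équation de la position x(t) = -2·t^6 + 4·t^5 + 3·t^4 + 3·t^3 - 2·t^2 + 3·t + 4, nous substituons t = 2 pour obtenir x = 74.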